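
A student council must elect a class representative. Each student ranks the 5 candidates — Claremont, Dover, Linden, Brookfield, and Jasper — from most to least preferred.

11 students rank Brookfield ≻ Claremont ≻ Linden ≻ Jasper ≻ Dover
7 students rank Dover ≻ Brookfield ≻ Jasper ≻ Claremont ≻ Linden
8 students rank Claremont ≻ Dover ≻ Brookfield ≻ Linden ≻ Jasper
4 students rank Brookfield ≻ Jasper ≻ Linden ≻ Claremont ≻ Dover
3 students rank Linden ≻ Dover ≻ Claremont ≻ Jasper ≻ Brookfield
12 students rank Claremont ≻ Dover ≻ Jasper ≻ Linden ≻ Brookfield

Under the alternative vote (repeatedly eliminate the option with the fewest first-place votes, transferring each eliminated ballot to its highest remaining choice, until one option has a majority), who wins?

Claremont

Round 1: Claremont 20, Brookfield 15, Dover 7, Linden 3, Jasper 0. Jasper has the fewest and is eliminated.
Round 2: Claremont 20, Brookfield 15, Dover 7, Linden 3. Linden has the fewest and is eliminated.
Round 3: Claremont 20, Brookfield 15, Dover 10. Dover has the fewest and is eliminated.
Round 4: Claremont 23, Brookfield 22. Claremont has a majority.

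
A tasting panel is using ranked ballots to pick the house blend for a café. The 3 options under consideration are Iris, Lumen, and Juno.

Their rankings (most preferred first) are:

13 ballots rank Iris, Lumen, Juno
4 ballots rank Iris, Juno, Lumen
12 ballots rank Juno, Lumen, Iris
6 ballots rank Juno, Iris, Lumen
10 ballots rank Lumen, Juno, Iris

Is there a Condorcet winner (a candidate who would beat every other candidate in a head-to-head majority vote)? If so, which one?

There is no Condorcet winner

Head-to-head results (45 voters total):
Iris vs Lumen: Iris wins 23–22.
Iris vs Juno: Juno wins 28–17.
Lumen vs Juno: Lumen wins 23–22.
No candidate beats all others: Iris beats Lumen beats Juno beats Iris, a majority cycle.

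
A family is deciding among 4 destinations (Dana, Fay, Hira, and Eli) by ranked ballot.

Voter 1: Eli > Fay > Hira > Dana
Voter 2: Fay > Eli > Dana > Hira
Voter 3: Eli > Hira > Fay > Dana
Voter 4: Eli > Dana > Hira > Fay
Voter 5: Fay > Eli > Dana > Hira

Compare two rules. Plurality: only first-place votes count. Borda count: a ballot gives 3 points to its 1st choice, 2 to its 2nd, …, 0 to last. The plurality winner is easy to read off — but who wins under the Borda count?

Eli

Plurality first-place counts: Dana 0, Fay 2, Hira 0, Eli 3 → Eli.
Borda totals: Dana 4, Fay 9, Hira 4, Eli 13 → Eli.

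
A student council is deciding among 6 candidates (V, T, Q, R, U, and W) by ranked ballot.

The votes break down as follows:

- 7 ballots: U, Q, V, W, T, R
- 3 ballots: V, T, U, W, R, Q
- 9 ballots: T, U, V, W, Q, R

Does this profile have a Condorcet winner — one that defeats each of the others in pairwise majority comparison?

Head-to-head results (19 voters total):
V vs T: V wins 10–9.
V vs Q: V wins 12–7.
V vs R: V wins 19–0.
V vs U: U wins 16–3.
V vs W: V wins 19–0.
T vs Q: T wins 12–7.
T vs R: T wins 19–0.
T vs U: T wins 12–7.
T vs W: T wins 12–7.
Q vs R: Q wins 16–3.
Q vs U: U wins 19–0.
Q vs W: W wins 12–7.
R vs U: U wins 19–0.
R vs W: W wins 19–0.
U vs W: U wins 19–0.
No candidate beats all others: V beats T beats U beats V, a majority cycle.

No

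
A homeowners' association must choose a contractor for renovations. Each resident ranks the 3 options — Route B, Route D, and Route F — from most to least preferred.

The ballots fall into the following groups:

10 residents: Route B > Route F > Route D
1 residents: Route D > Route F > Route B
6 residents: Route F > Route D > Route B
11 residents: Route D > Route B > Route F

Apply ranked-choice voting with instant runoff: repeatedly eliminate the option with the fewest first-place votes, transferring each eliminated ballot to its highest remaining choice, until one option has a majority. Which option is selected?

Route D

Round 1: Route D 12, Route B 10, Route F 6. Route F has the fewest and is eliminated.
Round 2: Route D 18, Route B 10. Route D has a majority.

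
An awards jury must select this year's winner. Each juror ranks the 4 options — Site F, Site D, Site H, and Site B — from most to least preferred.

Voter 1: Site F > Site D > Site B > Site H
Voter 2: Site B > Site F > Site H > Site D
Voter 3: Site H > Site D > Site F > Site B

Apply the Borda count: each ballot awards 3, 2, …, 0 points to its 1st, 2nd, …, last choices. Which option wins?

Site F

Borda scores:
  Site F: 3 + 2 + 1 = 6
  Site D: 2 + 0 + 2 = 4
  Site H: 0 + 1 + 3 = 4
  Site B: 1 + 3 + 0 = 4
Site F has the highest total.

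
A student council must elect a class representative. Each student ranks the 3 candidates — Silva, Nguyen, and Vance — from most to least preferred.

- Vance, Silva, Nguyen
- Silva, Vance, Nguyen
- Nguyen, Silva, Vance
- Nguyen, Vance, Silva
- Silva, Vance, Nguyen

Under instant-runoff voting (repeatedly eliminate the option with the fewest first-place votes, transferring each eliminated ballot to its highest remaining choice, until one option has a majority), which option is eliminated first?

Round 1: Silva 2, Nguyen 2, Vance 1. Vance has the fewest and is eliminated.
Round 2: Silva 3, Nguyen 2. Silva has a majority.

Vance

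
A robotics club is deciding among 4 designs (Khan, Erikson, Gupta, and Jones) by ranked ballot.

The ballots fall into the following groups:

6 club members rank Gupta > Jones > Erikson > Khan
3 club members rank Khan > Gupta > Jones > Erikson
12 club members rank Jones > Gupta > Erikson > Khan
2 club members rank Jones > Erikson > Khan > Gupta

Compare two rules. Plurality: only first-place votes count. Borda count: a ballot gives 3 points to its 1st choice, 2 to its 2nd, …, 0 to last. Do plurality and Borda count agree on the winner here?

Yes

Plurality first-place counts: Khan 3, Erikson 0, Gupta 6, Jones 14 → Jones.
Borda totals: Khan 11, Erikson 22, Gupta 48, Jones 57 → Jones.
The two rules agree on Jones.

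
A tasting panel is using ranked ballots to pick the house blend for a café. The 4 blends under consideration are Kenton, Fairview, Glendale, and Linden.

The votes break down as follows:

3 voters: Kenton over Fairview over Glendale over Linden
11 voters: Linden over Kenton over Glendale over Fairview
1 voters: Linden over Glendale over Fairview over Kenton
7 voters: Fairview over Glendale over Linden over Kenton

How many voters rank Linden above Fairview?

12

Ballots ranking Linden above Fairview: 11+1 = 12.
Ballots ranking Fairview above Linden: 3+7 = 10.
So 12 of 22 voters prefer Linden to Fairview.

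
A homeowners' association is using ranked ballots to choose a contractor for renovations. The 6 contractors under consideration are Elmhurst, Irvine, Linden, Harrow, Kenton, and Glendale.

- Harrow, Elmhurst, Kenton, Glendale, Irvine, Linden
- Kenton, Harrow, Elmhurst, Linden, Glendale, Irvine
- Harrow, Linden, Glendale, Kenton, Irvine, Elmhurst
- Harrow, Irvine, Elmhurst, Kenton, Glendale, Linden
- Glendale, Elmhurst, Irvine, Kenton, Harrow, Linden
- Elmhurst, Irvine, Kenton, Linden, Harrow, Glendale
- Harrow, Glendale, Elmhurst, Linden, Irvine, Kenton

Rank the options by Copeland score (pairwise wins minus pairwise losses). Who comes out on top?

Harrow

Pairwise results:
  Elmhurst vs Irvine: Elmhurst wins 5–2.
  Elmhurst vs Linden: Elmhurst wins 6–1.
  Elmhurst vs Harrow: Harrow wins 5–2.
  Elmhurst vs Kenton: Elmhurst wins 5–2.
  Elmhurst vs Glendale: Elmhurst wins 4–3.
  Irvine vs Linden: Irvine wins 4–3.
  Irvine vs Harrow: Harrow wins 5–2.
  Irvine vs Kenton: Irvine wins 4–3.
  Irvine vs Glendale: Glendale wins 5–2.
  Linden vs Harrow: Harrow wins 6–1.
  Linden vs Kenton: Kenton wins 5–2.
  Linden vs Glendale: Glendale wins 4–3.
  Harrow vs Kenton: Harrow wins 4–3.
  Harrow vs Glendale: Harrow wins 6–1.
  Kenton vs Glendale: Kenton wins 4–3.
Copeland scores (wins − losses):
  Elmhurst: 4 − 1 = 3
  Irvine: 2 − 3 = -1
  Linden: 0 − 5 = -5
  Harrow: 5 − 0 = 5
  Kenton: 2 − 3 = -1
  Glendale: 2 − 3 = -1
Harrow has the best Copeland score.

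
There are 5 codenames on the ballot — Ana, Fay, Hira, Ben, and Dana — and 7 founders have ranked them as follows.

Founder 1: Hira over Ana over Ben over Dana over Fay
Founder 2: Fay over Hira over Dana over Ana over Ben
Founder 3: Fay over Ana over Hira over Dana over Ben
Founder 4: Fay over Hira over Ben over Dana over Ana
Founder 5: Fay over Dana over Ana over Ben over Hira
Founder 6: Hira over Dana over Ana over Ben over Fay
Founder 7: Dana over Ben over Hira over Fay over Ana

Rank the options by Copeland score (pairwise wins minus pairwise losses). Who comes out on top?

Fay

Pairwise results:
  Ana vs Fay: Fay wins 5–2.
  Ana vs Hira: Hira wins 5–2.
  Ana vs Ben: Ana wins 5–2.
  Ana vs Dana: Dana wins 5–2.
  Fay vs Hira: Fay wins 4–3.
  Fay vs Ben: Fay wins 4–3.
  Fay vs Dana: Fay wins 4–3.
  Hira vs Ben: Hira wins 5–2.
  Hira vs Dana: Hira wins 5–2.
  Ben vs Dana: Dana wins 5–2.
Copeland scores (wins − losses):
  Ana: 1 − 3 = -2
  Fay: 4 − 0 = 4
  Hira: 3 − 1 = 2
  Ben: 0 − 4 = -4
  Dana: 2 − 2 = 0
Fay has the best Copeland score.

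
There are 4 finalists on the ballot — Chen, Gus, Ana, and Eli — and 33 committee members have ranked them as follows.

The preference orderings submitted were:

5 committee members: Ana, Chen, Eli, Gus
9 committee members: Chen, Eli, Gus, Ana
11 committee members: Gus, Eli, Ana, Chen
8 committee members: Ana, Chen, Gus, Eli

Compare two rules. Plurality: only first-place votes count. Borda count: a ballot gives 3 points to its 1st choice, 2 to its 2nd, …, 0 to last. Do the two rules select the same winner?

Plurality first-place counts: Chen 9, Gus 11, Ana 13, Eli 0 → Ana.
Borda totals: Chen 53, Gus 50, Ana 50, Eli 45 → Chen.
The two rules disagree: plurality picks Ana, Borda picks Chen.

No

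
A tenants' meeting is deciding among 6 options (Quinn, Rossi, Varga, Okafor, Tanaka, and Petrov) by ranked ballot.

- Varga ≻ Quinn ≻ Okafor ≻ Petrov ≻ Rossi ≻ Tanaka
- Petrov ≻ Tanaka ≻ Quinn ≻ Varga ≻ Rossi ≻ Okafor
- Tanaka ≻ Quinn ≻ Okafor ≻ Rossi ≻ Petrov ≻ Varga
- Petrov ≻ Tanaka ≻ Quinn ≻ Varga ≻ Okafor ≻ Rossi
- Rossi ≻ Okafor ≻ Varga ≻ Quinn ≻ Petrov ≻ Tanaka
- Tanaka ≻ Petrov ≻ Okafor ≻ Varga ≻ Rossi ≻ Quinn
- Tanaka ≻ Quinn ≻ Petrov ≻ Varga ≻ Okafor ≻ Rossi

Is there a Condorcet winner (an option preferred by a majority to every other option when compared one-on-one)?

Head-to-head results (7 voters total):
Quinn vs Rossi: Quinn wins 5–2.
Quinn vs Varga: Quinn wins 4–3.
Quinn vs Okafor: Quinn wins 5–2.
Quinn vs Tanaka: Tanaka wins 5–2.
Quinn vs Petrov: Quinn wins 4–3.
Rossi vs Varga: Varga wins 5–2.
Rossi vs Okafor: Okafor wins 5–2.
Rossi vs Tanaka: Tanaka wins 5–2.
Rossi vs Petrov: Petrov wins 5–2.
Varga vs Okafor: Varga wins 4–3.
Varga vs Tanaka: Tanaka wins 5–2.
Varga vs Petrov: Petrov wins 5–2.
Okafor vs Tanaka: Tanaka wins 5–2.
Okafor vs Petrov: Petrov wins 4–3.
Tanaka vs Petrov: Petrov wins 4–3.
No candidate beats all others: Quinn beats Petrov beats Tanaka beats Quinn, a majority cycle.

No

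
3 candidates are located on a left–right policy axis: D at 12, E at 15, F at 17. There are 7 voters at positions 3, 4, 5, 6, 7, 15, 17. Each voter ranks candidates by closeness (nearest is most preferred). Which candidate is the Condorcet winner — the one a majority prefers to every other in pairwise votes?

With single-peaked preferences on a line, the Condorcet winner is the candidate closest to the median voter.
The median voter (position 6) is closest to D at 12.
Check: D vs E — voters closer to D: 5 of 7.

D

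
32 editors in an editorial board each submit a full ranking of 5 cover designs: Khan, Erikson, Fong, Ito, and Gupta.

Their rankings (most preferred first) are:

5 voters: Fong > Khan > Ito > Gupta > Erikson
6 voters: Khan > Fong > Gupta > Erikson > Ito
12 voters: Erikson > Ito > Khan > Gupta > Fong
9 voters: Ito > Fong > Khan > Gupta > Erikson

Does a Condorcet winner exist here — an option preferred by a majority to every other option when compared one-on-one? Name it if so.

Head-to-head results (32 voters total):
Khan vs Erikson: Khan wins 20–12.
Khan vs Fong: Khan wins 18–14.
Khan vs Ito: Ito wins 21–11.
Khan vs Gupta: Khan wins 32–0.
Erikson vs Fong: Fong wins 20–12.
Erikson vs Ito: Erikson wins 18–14.
Erikson vs Gupta: Gupta wins 20–12.
Fong vs Ito: Ito wins 21–11.
Fong vs Gupta: Fong wins 20–12.
Ito vs Gupta: Ito wins 26–6.
No candidate beats all others: Khan beats Erikson beats Ito beats Khan, a majority cycle.

None — there is no Condorcet winner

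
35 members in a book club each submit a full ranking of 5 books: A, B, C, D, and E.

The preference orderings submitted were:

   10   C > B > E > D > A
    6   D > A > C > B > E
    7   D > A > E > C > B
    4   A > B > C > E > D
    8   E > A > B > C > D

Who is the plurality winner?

First-place vote totals:
  A: 4
  B: 0
  C: 10
  D: 13
  E: 8
D has the most first-place votes.

D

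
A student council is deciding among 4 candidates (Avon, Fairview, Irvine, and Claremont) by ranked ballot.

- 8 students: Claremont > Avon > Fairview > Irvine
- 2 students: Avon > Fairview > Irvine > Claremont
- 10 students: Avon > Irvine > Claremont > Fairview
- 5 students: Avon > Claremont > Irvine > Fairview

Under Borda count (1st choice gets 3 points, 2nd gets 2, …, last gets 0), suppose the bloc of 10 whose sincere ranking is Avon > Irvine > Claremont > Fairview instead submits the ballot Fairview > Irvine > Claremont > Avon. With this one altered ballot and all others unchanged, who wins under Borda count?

Claremont

Borda totals with the altered ballot: Avon 37, Fairview 42, Irvine 27, Claremont 44.
The switch changes the winner from Avon to Claremont.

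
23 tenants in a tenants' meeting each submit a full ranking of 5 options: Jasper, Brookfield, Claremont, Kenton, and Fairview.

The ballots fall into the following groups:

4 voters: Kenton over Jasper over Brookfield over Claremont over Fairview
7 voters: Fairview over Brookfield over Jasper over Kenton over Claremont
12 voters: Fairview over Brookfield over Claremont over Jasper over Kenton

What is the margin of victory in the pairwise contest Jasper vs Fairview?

15

Ballots ranking Jasper above Fairview: 4.
Ballots ranking Fairview above Jasper: 7+12 = 19.
Fairview wins 19–4, a margin of 15.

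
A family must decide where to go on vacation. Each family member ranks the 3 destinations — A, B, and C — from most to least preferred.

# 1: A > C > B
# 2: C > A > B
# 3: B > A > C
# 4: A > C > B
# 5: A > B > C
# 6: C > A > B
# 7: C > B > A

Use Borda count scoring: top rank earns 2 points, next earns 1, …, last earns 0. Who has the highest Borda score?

Borda scores:
  A: 2 + 1 + 1 + 2 + 2 + 1 + 0 = 9
  B: 0 + 0 + 2 + 0 + 1 + 0 + 1 = 4
  C: 1 + 2 + 0 + 1 + 0 + 2 + 2 = 8
A has the highest total.

A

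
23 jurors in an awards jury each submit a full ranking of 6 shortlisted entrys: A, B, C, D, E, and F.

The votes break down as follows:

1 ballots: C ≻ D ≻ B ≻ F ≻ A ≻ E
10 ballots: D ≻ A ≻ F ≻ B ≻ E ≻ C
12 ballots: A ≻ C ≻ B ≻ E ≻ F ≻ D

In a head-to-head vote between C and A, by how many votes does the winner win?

21

Ballots ranking C above A: 1.
Ballots ranking A above C: 10+12 = 22.
A wins 22–1, a margin of 21.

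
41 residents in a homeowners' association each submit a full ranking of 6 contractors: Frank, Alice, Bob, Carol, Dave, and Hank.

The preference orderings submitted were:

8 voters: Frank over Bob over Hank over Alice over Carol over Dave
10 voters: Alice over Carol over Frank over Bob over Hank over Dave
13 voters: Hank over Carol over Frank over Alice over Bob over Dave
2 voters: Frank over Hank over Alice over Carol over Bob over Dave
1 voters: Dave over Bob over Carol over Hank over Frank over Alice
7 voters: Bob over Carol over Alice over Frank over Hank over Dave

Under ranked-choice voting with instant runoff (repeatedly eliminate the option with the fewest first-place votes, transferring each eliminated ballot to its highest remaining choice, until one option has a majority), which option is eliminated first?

Round 1: Hank 13, Frank 10, Alice 10, Bob 7, Dave 1, Carol 0. Carol has the fewest and is eliminated.
Round 2: Hank 13, Frank 10, Alice 10, Bob 7, Dave 1. Dave has the fewest and is eliminated.
Round 3: Hank 13, Frank 10, Alice 10, Bob 8. Bob has the fewest and is eliminated.
Round 4: Alice 17, Hank 14, Frank 10. Frank has the fewest and is eliminated.
Round 5: Hank 24, Alice 17. Hank has a majority.

Carol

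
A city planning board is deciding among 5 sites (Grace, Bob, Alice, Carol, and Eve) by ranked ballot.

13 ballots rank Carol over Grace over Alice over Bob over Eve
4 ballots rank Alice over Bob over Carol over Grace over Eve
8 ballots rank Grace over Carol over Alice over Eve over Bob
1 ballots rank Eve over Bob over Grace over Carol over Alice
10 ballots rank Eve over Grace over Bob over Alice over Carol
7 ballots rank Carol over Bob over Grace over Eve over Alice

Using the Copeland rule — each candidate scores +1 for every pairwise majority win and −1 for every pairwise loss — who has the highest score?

Carol

Pairwise results:
  Grace vs Bob: Grace wins 31–12.
  Grace vs Alice: Grace wins 39–4.
  Grace vs Carol: Carol wins 24–19.
  Grace vs Eve: Grace wins 32–11.
  Bob vs Alice: Alice wins 25–18.
  Bob vs Carol: Carol wins 28–15.
  Bob vs Eve: Bob wins 24–19.
  Alice vs Carol: Carol wins 29–14.
  Alice vs Eve: Alice wins 25–18.
  Carol vs Eve: Carol wins 32–11.
Copeland scores (wins − losses):
  Grace: 3 − 1 = 2
  Bob: 1 − 3 = -2
  Alice: 2 − 2 = 0
  Carol: 4 − 0 = 4
  Eve: 0 − 4 = -4
Carol has the best Copeland score.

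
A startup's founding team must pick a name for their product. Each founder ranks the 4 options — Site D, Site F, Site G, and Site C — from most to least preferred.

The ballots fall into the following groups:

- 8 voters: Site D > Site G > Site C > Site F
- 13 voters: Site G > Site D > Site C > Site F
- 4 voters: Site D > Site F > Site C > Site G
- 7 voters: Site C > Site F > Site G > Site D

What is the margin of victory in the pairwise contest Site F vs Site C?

24

Ballots ranking Site F above Site C: 4.
Ballots ranking Site C above Site F: 8+13+7 = 28.
Site C wins 28–4, a margin of 24.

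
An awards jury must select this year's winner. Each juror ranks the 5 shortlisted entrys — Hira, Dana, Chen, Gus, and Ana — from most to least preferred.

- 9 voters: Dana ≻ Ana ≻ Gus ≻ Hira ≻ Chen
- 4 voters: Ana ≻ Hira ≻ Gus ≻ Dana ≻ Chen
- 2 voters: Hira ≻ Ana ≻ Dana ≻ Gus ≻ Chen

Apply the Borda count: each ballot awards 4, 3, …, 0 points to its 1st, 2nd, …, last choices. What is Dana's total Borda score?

Borda scores:
  Hira: 9·1 + 4·3 + 2·4 = 29
  Dana: 9·4 + 4·1 + 2·2 = 44
  Chen: 9·0 + 4·0 + 2·0 = 0
  Gus: 9·2 + 4·2 + 2·1 = 28
  Ana: 9·3 + 4·4 + 2·3 = 49

44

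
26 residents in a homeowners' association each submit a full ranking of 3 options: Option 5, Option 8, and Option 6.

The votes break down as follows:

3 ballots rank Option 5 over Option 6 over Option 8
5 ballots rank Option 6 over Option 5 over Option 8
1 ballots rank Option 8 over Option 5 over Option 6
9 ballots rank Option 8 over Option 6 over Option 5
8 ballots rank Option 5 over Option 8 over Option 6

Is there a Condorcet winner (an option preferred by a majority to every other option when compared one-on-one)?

Head-to-head results (26 voters total):
Option 5 vs Option 8: Option 5 wins 16–10.
Option 5 vs Option 6: Option 6 wins 14–12.
Option 8 vs Option 6: Option 8 wins 18–8.
No candidate beats all others: Option 5 beats Option 8 beats Option 6 beats Option 5, a majority cycle.

No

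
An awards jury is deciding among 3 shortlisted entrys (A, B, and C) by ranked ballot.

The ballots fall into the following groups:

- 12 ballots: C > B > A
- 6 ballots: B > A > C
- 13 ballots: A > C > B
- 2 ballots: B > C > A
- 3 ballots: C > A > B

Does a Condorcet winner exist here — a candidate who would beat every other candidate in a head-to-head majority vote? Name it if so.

Head-to-head results (36 voters total):
A vs B: B wins 20–16.
A vs C: A wins 19–17.
B vs C: C wins 28–8.
No candidate beats all others: A beats C beats B beats A, a majority cycle.

None — there is no Condorcet winner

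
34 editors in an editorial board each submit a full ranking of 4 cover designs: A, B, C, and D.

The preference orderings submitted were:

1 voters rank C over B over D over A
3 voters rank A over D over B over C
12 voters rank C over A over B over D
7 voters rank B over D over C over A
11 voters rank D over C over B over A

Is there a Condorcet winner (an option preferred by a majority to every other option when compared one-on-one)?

Head-to-head results (34 voters total):
A vs B: B wins 19–15.
A vs C: C wins 31–3.
A vs D: D wins 19–15.
B vs C: C wins 24–10.
B vs D: B wins 20–14.
C vs D: D wins 21–13.
No candidate beats all others: B beats D beats C beats B, a majority cycle.

No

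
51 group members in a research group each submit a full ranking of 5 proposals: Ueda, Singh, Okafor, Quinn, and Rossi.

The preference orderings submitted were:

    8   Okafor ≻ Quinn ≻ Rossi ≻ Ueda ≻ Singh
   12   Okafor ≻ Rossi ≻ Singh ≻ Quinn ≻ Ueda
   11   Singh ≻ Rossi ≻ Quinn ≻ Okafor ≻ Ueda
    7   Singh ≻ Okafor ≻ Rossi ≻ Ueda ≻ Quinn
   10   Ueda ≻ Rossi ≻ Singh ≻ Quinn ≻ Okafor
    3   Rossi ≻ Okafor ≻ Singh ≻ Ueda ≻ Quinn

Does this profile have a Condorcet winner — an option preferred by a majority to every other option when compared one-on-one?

Head-to-head results (51 voters total):
Ueda vs Singh: Singh wins 33–18.
Ueda vs Okafor: Okafor wins 41–10.
Ueda vs Quinn: Quinn wins 31–20.
Ueda vs Rossi: Rossi wins 41–10.
Singh vs Okafor: Singh wins 28–23.
Singh vs Quinn: Singh wins 43–8.
Singh vs Rossi: Rossi wins 33–18.
Okafor vs Quinn: Okafor wins 30–21.
Okafor vs Rossi: Okafor wins 27–24.
Quinn vs Rossi: Rossi wins 43–8.
No candidate beats all others: Singh beats Okafor beats Rossi beats Singh, a majority cycle.

No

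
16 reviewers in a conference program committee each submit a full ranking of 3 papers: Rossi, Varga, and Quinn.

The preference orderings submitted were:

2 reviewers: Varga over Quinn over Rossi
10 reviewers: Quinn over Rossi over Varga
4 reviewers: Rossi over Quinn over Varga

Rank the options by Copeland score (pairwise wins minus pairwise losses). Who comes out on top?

Pairwise results:
  Rossi vs Varga: Rossi wins 14–2.
  Rossi vs Quinn: Quinn wins 12–4.
  Varga vs Quinn: Quinn wins 14–2.
Copeland scores (wins − losses):
  Rossi: 1 − 1 = 0
  Varga: 0 − 2 = -2
  Quinn: 2 − 0 = 2
Quinn has the best Copeland score.

Quinn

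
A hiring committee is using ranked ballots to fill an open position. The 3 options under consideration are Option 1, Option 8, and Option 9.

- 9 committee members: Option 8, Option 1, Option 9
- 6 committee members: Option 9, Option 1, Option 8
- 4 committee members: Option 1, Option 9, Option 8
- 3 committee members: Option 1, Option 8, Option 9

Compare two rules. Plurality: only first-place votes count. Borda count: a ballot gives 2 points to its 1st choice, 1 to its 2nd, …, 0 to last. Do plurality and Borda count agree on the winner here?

No

Plurality first-place counts: Option 1 7, Option 8 9, Option 9 6 → Option 8.
Borda totals: Option 1 29, Option 8 21, Option 9 16 → Option 1.
The two rules disagree: plurality picks Option 8, Borda picks Option 1.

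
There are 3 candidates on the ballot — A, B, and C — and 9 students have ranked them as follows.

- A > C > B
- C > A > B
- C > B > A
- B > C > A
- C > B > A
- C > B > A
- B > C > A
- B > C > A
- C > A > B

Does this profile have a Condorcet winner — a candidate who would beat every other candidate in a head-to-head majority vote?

Yes

Head-to-head results (9 voters total):
A vs B: B wins 6–3.
A vs C: C wins 8–1.
B vs C: C wins 6–3.
C beats each rival — A (8–1), B (6–3) — so C is the Condorcet winner.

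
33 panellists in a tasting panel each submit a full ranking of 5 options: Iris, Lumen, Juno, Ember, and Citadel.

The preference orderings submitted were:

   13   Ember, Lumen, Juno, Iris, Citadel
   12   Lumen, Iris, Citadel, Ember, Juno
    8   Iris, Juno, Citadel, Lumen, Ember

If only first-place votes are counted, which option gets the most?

Ember

First-place vote totals:
  Iris: 8
  Lumen: 12
  Juno: 0
  Ember: 13
  Citadel: 0
Ember has the most first-place votes.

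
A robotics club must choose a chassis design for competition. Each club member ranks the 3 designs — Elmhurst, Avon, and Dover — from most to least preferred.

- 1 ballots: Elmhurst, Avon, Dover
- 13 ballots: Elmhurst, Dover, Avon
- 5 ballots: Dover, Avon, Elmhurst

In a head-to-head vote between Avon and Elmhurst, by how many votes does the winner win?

9

Ballots ranking Avon above Elmhurst: 5.
Ballots ranking Elmhurst above Avon: 1+13 = 14.
Elmhurst wins 14–5, a margin of 9.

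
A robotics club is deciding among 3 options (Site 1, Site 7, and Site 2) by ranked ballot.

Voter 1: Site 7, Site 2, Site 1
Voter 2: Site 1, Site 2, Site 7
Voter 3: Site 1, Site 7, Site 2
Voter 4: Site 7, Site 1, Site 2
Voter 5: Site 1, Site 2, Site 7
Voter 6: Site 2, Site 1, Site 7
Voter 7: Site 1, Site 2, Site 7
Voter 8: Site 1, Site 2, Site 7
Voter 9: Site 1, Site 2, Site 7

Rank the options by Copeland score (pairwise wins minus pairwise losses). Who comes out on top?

Site 1

Pairwise results:
  Site 1 vs Site 7: Site 1 wins 7–2.
  Site 1 vs Site 2: Site 1 wins 7–2.
  Site 7 vs Site 2: Site 2 wins 6–3.
Copeland scores (wins − losses):
  Site 1: 2 − 0 = 2
  Site 7: 0 − 2 = -2
  Site 2: 1 − 1 = 0
Site 1 has the best Copeland score.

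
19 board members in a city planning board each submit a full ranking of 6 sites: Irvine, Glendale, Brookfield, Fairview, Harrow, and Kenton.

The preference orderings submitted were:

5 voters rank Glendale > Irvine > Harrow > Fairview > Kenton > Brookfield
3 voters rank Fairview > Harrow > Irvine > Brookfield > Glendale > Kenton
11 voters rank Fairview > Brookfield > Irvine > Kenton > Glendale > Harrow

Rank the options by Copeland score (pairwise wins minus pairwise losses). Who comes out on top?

Fairview

Pairwise results:
  Irvine vs Glendale: Irvine wins 14–5.
  Irvine vs Brookfield: Brookfield wins 11–8.
  Irvine vs Fairview: Fairview wins 14–5.
  Irvine vs Harrow: Irvine wins 16–3.
  Irvine vs Kenton: Irvine wins 19–0.
  Glendale vs Brookfield: Brookfield wins 14–5.
  Glendale vs Fairview: Fairview wins 14–5.
  Glendale vs Harrow: Glendale wins 16–3.
  Glendale vs Kenton: Kenton wins 11–8.
  Brookfield vs Fairview: Fairview wins 19–0.
  Brookfield vs Harrow: Brookfield wins 11–8.
  Brookfield vs Kenton: Brookfield wins 14–5.
  Fairview vs Harrow: Fairview wins 14–5.
  Fairview vs Kenton: Fairview wins 19–0.
  Harrow vs Kenton: Kenton wins 11–8.
Copeland scores (wins − losses):
  Irvine: 3 − 2 = 1
  Glendale: 1 − 4 = -3
  Brookfield: 4 − 1 = 3
  Fairview: 5 − 0 = 5
  Harrow: 0 − 5 = -5
  Kenton: 2 − 3 = -1
Fairview has the best Copeland score.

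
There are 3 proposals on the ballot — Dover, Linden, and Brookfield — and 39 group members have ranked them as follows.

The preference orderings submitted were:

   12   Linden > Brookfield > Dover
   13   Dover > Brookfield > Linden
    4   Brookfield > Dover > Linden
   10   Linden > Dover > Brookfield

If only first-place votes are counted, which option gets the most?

Linden

First-place vote totals:
  Dover: 13
  Linden: 22
  Brookfield: 4
Linden has the most first-place votes.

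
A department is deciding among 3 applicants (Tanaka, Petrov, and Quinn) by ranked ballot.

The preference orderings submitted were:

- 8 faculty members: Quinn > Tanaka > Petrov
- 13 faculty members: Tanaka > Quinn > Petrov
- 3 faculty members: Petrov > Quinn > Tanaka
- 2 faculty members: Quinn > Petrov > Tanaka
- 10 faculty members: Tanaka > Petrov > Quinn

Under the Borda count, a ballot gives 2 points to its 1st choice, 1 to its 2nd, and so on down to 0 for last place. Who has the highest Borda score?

Tanaka

Borda scores:
  Tanaka: 8·1 + 13·2 + 3·0 + 2·0 + 10·2 = 54
  Petrov: 8·0 + 13·0 + 3·2 + 2·1 + 10·1 = 18
  Quinn: 8·2 + 13·1 + 3·1 + 2·2 + 10·0 = 36
Tanaka has the highest total.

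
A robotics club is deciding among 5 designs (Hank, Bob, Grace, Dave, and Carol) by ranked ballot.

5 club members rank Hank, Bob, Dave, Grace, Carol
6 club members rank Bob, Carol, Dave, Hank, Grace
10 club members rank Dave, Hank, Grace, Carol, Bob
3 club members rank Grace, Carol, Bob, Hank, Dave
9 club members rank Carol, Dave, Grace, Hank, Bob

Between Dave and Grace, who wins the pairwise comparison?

Dave

Ballots ranking Dave above Grace: 5+6+10+9 = 30.
Ballots ranking Grace above Dave: 3.
Dave wins the head-to-head, 30–3.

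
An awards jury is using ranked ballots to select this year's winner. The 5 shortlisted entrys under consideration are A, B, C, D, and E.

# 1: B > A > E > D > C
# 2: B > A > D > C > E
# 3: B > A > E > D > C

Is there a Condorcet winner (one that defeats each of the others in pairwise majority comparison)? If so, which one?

B

Head-to-head results (3 voters total):
A vs B: B wins 3–0.
A vs C: A wins 3–0.
A vs D: A wins 3–0.
A vs E: A wins 3–0.
B vs C: B wins 3–0.
B vs D: B wins 3–0.
B vs E: B wins 3–0.
C vs D: D wins 3–0.
C vs E: E wins 2–1.
D vs E: E wins 2–1.
B beats each rival — A (3–0), C (3–0), D (3–0), E (3–0) — so B is the Condorcet winner.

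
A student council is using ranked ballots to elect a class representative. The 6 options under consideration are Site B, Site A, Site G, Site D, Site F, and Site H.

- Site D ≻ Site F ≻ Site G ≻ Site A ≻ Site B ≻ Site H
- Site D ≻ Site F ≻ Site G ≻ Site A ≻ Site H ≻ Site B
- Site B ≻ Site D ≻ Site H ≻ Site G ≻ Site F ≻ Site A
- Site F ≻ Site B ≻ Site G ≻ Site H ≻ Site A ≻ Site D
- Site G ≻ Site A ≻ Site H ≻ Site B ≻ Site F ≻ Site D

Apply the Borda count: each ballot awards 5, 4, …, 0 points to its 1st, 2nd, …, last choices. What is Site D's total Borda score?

14

Borda scores:
  Site B: 1 + 0 + 5 + 4 + 2 = 12
  Site A: 2 + 2 + 0 + 1 + 4 = 9
  Site G: 3 + 3 + 2 + 3 + 5 = 16
  Site D: 5 + 5 + 4 + 0 + 0 = 14
  Site F: 4 + 4 + 1 + 5 + 1 = 15
  Site H: 0 + 1 + 3 + 2 + 3 = 9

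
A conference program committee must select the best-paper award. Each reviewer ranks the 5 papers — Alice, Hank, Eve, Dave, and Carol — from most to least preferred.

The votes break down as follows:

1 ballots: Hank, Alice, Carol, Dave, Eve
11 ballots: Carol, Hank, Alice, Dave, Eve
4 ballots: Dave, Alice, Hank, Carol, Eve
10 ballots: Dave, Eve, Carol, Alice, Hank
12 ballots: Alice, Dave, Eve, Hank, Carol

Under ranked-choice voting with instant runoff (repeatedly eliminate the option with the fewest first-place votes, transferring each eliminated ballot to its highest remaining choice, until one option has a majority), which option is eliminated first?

Eve

Round 1: Dave 14, Alice 12, Carol 11, Hank 1, Eve 0. Eve has the fewest and is eliminated.
Round 2: Dave 14, Alice 12, Carol 11, Hank 1. Hank has the fewest and is eliminated.
Round 3: Dave 14, Alice 13, Carol 11. Carol has the fewest and is eliminated.
Round 4: Alice 24, Dave 14. Alice has a majority.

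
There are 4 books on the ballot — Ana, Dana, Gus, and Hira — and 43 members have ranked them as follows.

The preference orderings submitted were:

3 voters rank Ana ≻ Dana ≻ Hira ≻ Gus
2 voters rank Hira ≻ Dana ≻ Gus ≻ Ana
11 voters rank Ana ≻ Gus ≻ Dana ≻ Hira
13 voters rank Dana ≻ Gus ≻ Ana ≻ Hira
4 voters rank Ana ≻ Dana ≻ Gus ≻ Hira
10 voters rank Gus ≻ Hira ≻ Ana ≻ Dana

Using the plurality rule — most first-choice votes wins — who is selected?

Ana

First-place vote totals:
  Ana: 18
  Dana: 13
  Gus: 10
  Hira: 2
Ana has the most first-place votes.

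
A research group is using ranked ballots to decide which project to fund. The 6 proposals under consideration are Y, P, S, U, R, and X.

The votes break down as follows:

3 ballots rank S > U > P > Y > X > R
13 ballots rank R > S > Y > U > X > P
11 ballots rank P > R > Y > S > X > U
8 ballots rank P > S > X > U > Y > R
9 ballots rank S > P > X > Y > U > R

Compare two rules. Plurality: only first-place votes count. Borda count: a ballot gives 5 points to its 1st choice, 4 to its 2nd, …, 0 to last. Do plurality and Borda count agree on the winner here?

No

Plurality first-place counts: Y 0, P 19, S 12, U 0, R 13, X 0 → P.
Borda totals: Y 104, P 140, S 166, U 63, R 109, X 78 → S.
The two rules disagree: plurality picks P, Borda picks S.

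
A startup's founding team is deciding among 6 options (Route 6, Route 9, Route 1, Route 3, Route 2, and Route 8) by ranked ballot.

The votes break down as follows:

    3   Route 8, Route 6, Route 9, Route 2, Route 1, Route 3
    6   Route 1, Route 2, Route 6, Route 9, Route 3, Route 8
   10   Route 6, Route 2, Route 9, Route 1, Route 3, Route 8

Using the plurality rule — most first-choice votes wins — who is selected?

Route 6

First-place vote totals:
  Route 6: 10
  Route 9: 0
  Route 1: 6
  Route 3: 0
  Route 2: 0
  Route 8: 3
Route 6 has the most first-place votes.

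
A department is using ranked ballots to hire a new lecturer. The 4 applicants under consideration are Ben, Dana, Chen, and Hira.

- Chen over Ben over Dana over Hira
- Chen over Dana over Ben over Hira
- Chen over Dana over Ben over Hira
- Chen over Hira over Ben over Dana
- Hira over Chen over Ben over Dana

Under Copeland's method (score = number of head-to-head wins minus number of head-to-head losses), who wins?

Pairwise results:
  Ben vs Dana: Ben wins 3–2.
  Ben vs Chen: Chen wins 5–0.
  Ben vs Hira: Ben wins 3–2.
  Dana vs Chen: Chen wins 5–0.
  Dana vs Hira: Dana wins 3–2.
  Chen vs Hira: Chen wins 4–1.
Copeland scores (wins − losses):
  Ben: 2 − 1 = 1
  Dana: 1 − 2 = -1
  Chen: 3 − 0 = 3
  Hira: 0 − 3 = -3
Chen has the best Copeland score.

Chen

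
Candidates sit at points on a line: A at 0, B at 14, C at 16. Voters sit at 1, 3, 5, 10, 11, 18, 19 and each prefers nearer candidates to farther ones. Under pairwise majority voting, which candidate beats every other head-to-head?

With single-peaked preferences on a line, the Condorcet winner is the candidate closest to the median voter.
The median voter (position 10) is closest to B at 14.
Check: B vs A — voters closer to B: 4 of 7.

B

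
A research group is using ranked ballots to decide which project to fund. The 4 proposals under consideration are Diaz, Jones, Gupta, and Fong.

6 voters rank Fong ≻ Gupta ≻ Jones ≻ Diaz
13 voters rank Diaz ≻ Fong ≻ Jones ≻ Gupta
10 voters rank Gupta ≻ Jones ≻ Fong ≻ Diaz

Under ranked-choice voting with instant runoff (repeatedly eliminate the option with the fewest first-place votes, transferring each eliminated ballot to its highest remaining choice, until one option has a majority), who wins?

Gupta

Round 1: Diaz 13, Gupta 10, Fong 6, Jones 0. Jones has the fewest and is eliminated.
Round 2: Diaz 13, Gupta 10, Fong 6. Fong has the fewest and is eliminated.
Round 3: Gupta 16, Diaz 13. Gupta has a majority.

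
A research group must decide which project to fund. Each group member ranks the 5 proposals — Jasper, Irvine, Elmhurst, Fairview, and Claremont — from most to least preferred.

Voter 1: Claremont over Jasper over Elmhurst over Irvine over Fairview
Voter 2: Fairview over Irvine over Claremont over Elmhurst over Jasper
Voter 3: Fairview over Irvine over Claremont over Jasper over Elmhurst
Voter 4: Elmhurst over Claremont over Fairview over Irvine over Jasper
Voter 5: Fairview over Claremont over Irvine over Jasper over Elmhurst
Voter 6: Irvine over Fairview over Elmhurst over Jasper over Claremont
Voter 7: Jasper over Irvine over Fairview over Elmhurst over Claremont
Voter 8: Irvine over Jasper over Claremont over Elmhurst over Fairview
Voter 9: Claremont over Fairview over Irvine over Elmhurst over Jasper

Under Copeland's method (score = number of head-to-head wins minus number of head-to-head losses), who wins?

Pairwise results:
  Jasper vs Irvine: Irvine wins 7–2.
  Jasper vs Elmhurst: Jasper wins 5–4.
  Jasper vs Fairview: Fairview wins 6–3.
  Jasper vs Claremont: Claremont wins 6–3.
  Irvine vs Elmhurst: Irvine wins 7–2.
  Irvine vs Fairview: Fairview wins 5–4.
  Irvine vs Claremont: Irvine wins 5–4.
  Elmhurst vs Fairview: Fairview wins 6–3.
  Elmhurst vs Claremont: Claremont wins 6–3.
  Fairview vs Claremont: Fairview wins 5–4.
Copeland scores (wins − losses):
  Jasper: 1 − 3 = -2
  Irvine: 3 − 1 = 2
  Elmhurst: 0 − 4 = -4
  Fairview: 4 − 0 = 4
  Claremont: 2 − 2 = 0
Fairview has the best Copeland score.

Fairview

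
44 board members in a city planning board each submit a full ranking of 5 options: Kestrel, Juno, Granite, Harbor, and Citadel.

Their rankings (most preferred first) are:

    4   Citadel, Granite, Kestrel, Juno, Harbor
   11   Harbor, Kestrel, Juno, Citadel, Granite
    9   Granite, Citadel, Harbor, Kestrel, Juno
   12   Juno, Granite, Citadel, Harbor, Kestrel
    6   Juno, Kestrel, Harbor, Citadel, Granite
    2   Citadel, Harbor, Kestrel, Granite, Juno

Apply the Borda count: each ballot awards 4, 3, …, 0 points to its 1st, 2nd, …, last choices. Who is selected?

Borda scores:
  Kestrel: 4·2 + 11·3 + 9·1 + 12·0 + 6·3 + 2·2 = 72
  Juno: 4·1 + 11·2 + 9·0 + 12·4 + 6·4 + 2·0 = 98
  Granite: 4·3 + 11·0 + 9·4 + 12·3 + 6·0 + 2·1 = 86
  Harbor: 4·0 + 11·4 + 9·2 + 12·1 + 6·2 + 2·3 = 92
  Citadel: 4·4 + 11·1 + 9·3 + 12·2 + 6·1 + 2·4 = 92
Juno has the highest total.

Juno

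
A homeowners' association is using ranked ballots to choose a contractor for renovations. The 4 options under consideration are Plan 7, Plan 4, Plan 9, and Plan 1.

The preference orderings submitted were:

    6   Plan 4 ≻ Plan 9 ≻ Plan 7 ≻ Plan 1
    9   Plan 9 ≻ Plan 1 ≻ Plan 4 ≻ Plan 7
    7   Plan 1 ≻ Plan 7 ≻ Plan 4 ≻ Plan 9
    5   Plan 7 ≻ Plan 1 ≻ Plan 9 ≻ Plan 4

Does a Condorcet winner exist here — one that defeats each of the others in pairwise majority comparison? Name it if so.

Plan 9

Head-to-head results (27 voters total):
Plan 7 vs Plan 4: Plan 4 wins 15–12.
Plan 7 vs Plan 9: Plan 9 wins 15–12.
Plan 7 vs Plan 1: Plan 1 wins 16–11.
Plan 4 vs Plan 9: Plan 9 wins 14–13.
Plan 4 vs Plan 1: Plan 1 wins 21–6.
Plan 9 vs Plan 1: Plan 9 wins 15–12.
Plan 9 beats each rival — Plan 7 (15–12), Plan 4 (14–13), Plan 1 (15–12) — so Plan 9 is the Condorcet winner.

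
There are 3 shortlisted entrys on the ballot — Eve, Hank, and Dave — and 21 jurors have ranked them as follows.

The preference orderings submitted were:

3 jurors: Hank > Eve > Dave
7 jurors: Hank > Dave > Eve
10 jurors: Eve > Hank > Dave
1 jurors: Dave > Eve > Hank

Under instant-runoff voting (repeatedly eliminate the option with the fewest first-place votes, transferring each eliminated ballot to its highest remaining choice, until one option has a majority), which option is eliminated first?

Round 1: Eve 10, Hank 10, Dave 1. Dave has the fewest and is eliminated.
Round 2: Eve 11, Hank 10. Eve has a majority.

Dave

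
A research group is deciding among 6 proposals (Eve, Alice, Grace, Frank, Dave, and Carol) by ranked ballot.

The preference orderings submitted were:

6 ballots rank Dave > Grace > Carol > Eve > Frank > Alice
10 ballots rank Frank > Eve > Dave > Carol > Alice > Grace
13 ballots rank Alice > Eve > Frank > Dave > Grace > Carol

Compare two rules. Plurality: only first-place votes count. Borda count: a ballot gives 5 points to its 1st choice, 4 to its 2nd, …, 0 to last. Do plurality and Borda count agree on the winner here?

Plurality first-place counts: Eve 0, Alice 13, Grace 0, Frank 10, Dave 6, Carol 0 → Alice.
Borda totals: Eve 104, Alice 75, Grace 37, Frank 95, Dave 86, Carol 38 → Eve.
The two rules disagree: plurality picks Alice, Borda picks Eve.

No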